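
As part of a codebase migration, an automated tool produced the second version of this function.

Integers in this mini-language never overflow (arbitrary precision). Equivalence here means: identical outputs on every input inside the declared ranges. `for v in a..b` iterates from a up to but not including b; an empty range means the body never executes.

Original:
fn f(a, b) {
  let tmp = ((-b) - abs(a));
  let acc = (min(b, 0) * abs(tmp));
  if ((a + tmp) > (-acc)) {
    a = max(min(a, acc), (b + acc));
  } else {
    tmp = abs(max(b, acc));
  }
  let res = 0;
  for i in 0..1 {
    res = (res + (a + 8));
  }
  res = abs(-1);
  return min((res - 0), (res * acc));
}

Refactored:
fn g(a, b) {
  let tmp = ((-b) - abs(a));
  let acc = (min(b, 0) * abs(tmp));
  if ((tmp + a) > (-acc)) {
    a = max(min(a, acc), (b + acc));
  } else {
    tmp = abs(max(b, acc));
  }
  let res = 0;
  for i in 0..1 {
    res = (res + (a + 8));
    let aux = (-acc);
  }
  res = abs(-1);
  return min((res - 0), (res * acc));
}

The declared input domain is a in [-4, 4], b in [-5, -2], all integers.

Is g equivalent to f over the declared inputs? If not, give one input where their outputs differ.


Equivalent — the differences include statement counts differ, local variable names differ, yet no declared input distinguishes the two.
Tracing a=3, b=-4: f: tmp=1, then acc=-4, then ((a + tmp) > (-acc)) is false, then tmp=4, then res=0, then (i=0), then res=11, then res=1, then returns -4 | g: tmp=1, then acc=-4, then ((tmp + a) > (-acc)) is false, then tmp=4, then res=0, then (i=0), then res=11, then aux=4, then res=1, then returns -4 — matching result -4.
Checked all 36 inputs in the declared domain: the outputs agree on every one.
verdict: equivalent


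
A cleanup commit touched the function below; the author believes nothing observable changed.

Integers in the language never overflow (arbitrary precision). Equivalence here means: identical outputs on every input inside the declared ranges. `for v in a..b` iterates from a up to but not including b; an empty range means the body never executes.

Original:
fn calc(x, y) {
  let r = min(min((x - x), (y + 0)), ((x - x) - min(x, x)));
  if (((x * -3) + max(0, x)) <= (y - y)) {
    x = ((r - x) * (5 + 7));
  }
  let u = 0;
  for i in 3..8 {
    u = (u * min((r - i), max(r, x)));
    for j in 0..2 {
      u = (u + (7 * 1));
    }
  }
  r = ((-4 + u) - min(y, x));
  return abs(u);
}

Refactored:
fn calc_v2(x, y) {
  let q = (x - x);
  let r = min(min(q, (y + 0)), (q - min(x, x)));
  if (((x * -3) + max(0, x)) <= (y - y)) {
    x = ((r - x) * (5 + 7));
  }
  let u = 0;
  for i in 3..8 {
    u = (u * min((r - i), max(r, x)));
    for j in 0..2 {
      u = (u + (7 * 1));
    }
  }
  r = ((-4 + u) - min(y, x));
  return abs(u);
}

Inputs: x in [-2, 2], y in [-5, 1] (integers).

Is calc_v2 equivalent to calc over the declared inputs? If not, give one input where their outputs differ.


Reading the diff, among the changes: local variable names differ, and statement counts differ, and arithmetic usage differs.
Spot check at x=2, y=-2 — calc: r=-2, then (((x * -3) + max(0, x)) <= (y - y)) is true, then x=-48, then u=0, then (i=3), then u=0, then (j=0), then u=7, then (j=1), then u=14, then (i=4), then u=-84, then (j=0), then u=-77, then (j=1), then u=-70, then (i=5), then u=490, then (j=0), then u=497, then (j=1), then u=504, then (i=6), then u=-4032, then (j=0), then u=-4025, then (j=1), then u=-4018, then (i=7), then u=36162, then (j=0), then u=36169, then (j=1), then u=36176, then r=36220, then returns 36176. calc_v2: q=0, then r=-2, then (((x * -3) + max(0, x)) <= (y - y)) is true, then x=-48, then u=0, then (i=3), then u=0, then (j=0), then u=7, then (j=1), then u=14, then (i=4), then u=-84, then (j=0), then u=-77, then (j=1), then u=-70, then (i=5), then u=490, then (j=0), then u=497, then (j=1), then u=504, then (i=6), then u=-4032, then (j=0), then u=-4025, then (j=1), then u=-4018, then (i=7), then u=36162, then (j=0), then u=36169, then (j=1), then u=36176, then r=36220, then returns 36176. Both give 36176.
Every one of the 35 inputs gives matching results.
verdict: equivalent


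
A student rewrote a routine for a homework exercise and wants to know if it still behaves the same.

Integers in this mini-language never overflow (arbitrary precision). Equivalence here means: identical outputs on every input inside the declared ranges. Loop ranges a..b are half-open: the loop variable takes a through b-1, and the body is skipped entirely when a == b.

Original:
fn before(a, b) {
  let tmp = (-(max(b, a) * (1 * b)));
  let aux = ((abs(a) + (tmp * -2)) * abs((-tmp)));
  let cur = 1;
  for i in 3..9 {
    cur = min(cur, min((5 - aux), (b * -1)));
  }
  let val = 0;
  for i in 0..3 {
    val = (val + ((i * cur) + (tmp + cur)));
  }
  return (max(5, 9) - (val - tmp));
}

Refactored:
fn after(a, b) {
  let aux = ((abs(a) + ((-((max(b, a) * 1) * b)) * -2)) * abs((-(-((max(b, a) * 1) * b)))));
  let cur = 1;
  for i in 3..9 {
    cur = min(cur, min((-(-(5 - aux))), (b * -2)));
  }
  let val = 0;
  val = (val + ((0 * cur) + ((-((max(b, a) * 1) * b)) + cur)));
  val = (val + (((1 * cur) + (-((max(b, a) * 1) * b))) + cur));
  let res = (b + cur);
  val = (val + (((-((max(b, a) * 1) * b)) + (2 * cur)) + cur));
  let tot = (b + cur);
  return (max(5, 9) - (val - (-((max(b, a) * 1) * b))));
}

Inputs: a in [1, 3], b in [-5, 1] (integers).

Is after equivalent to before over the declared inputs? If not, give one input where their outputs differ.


Consider the input a=1, b=1.
before: tmp becomes -1; next aux becomes 3; next cur becomes 1; next at i=3:; next cur becomes -1; next at i=4:; next cur becomes -1; next at i=5:; next cur becomes -1; next at i=6:; next cur becomes -1; next at i=7:; next cur becomes -1; next at i=8:; next cur becomes -1; next val becomes 0; next at i=0:; next val becomes -2; next at i=1:; next val becomes -5; next at i=2:; next val becomes -9; next final value 17
after: aux becomes 3; next cur becomes 1; next at i=3:; next cur becomes -2; next at i=4:; next cur becomes -2; next at i=5:; next cur becomes -2; next at i=6:; next cur becomes -2; next at i=7:; next cur becomes -2; next at i=8:; next cur becomes -2; next val becomes 0; next val becomes -3; next val becomes -8; next res becomes -1; next val becomes -15; next tot becomes -1; next final value 23
17 vs 23 — the two versions disagree here.
verdict: not equivalent; witness: a=1, b=1


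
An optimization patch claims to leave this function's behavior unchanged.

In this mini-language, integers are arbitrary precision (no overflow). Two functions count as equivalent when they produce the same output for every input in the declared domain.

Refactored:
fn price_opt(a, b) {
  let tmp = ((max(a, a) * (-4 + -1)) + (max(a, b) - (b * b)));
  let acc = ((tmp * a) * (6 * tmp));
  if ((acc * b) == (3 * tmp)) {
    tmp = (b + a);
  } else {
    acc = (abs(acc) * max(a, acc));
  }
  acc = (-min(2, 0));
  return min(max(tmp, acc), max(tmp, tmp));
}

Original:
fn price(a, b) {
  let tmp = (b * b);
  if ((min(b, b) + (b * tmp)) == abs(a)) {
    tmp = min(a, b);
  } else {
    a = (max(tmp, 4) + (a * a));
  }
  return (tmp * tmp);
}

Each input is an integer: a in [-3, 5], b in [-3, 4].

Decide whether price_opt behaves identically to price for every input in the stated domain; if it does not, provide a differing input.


Not equivalent: a=-3, b=-3 separates them (81 vs 3).
price: tmp=9, then ((min(b, b) + (b * tmp)) == abs(a)) is false, then a=18, then returns 81
price_opt: tmp=3, then acc=-162, then ((acc * b) == (3 * tmp)) is false, then acc=-486, then acc=0, then returns 3
verdict: not equivalent; witness: a=-3, b=-3


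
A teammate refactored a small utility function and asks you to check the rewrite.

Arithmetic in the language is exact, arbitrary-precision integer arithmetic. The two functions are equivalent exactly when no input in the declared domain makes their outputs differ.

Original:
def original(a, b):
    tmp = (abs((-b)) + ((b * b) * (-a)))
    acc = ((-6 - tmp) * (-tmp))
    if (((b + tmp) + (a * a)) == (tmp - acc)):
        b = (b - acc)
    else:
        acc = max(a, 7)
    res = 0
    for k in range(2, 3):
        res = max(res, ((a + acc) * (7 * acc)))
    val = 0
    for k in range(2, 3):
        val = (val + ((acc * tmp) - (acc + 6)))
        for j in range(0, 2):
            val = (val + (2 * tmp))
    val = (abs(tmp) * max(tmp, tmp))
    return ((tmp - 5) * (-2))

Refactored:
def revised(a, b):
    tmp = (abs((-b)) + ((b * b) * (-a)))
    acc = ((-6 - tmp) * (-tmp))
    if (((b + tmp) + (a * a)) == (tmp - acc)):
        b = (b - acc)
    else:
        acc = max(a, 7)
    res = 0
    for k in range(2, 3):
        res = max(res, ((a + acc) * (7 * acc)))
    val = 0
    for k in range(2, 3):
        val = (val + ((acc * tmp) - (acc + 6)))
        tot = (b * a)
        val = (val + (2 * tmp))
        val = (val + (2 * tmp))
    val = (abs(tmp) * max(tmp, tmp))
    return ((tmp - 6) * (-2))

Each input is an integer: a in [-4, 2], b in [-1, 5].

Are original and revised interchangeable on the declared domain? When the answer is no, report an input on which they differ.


Consider the input a=-4, b=-1.
original: tmp = 5; acc = 55; (((b + tmp) + (a * a)) == (tmp - acc)) -> false; acc = 7; res = 0; [k=2]; res = 147; val = 0; [k=2]; val = 22; [j=0]; val = 32; [j=1]; val = 42; val = 25; return 0
revised: tmp = 5; acc = 55; (((b + tmp) + (a * a)) == (tmp - acc)) -> false; acc = 7; res = 0; [k=2]; res = 147; val = 0; [k=2]; val = 22; tot = 4; val = 32; val = 42; val = 25; return 2
0 and 2 differ, so these are not the same function on this domain.
verdict: not equivalent; witness: a=-4, b=-1


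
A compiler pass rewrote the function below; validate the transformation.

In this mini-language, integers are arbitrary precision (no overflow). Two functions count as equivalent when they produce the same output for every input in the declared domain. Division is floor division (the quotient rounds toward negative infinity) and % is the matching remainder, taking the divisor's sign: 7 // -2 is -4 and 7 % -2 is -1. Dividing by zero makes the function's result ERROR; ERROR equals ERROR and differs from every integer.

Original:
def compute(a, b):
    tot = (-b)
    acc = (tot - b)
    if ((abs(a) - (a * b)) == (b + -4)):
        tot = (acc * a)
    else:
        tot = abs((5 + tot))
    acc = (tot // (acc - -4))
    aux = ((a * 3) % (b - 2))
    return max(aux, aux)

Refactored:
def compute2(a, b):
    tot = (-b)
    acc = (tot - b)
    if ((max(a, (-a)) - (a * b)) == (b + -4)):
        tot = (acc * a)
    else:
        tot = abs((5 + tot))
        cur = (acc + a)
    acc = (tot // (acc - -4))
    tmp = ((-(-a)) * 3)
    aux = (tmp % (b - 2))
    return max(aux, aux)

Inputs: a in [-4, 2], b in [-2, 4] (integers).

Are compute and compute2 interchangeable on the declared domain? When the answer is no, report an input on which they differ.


Reading the diff, among the changes: min/max/abs usage differs; local variable names differ; statement counts differ; arithmetic usage differs.
Tracing a=-1, b=-1: compute: tot = 1; acc = 2; ((abs(a) - (a * b)) == (b + -4)) -> false; tot = 6; acc = 1; aux = 0; return 0 | compute2: tot = 1; acc = 2; ((max(a, (-a)) - (a * b)) == (b + -4)) -> false; tot = 6; cur = 1; acc = 1; tmp = -3; aux = 0; return 0 — matching result 0.
Every one of the 49 inputs gives matching results.
verdict: equivalent


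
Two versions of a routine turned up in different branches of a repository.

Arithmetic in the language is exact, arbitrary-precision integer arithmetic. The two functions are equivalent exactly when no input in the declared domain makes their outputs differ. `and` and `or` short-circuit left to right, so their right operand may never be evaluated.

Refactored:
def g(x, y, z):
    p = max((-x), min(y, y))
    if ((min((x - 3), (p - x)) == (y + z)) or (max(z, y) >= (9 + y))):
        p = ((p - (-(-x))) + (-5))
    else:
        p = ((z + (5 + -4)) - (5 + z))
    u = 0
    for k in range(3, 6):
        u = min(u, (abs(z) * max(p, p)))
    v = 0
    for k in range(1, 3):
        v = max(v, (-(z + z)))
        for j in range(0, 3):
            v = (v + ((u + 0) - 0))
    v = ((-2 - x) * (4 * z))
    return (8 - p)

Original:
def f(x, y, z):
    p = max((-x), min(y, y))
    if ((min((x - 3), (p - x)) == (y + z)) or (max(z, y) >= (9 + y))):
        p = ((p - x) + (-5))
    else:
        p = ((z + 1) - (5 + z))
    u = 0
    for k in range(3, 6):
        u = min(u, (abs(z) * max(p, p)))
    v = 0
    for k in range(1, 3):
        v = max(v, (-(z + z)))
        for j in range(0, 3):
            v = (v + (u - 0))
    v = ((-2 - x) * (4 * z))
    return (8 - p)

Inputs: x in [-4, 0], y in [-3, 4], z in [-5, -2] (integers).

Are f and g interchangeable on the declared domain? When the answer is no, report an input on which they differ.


Changes here: constant usage differs; and arithmetic usage differs; the full 160-point sweep finds no disagreement.
verdict: equivalent


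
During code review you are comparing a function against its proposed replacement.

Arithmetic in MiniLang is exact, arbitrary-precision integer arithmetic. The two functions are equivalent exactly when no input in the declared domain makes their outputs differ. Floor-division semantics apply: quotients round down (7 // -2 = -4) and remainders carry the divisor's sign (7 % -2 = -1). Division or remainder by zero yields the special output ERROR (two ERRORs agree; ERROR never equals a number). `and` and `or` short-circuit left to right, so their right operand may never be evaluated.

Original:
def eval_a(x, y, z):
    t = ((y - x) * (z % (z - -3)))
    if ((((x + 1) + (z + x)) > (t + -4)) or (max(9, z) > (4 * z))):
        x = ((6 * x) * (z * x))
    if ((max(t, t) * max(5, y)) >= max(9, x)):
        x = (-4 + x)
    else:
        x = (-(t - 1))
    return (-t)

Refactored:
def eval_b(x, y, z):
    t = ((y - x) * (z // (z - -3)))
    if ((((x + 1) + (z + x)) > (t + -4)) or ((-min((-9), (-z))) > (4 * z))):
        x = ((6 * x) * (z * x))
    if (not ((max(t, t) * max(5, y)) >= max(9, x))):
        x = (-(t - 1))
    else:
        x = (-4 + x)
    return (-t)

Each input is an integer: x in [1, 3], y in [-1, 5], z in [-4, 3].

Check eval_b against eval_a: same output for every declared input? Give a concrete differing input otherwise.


Take x=1, y=-1, z=-4.
eval_a: t = 0; ((((x + 1) + (z + x)) > (t + -4)) or (max(9, z) > (4 * z))) -> true; x = -24; ((max(t, t) * max(5, y)) >= max(9, x)) -> false; x = 1; return 0
eval_b: t = -8; ((((x + 1) + (z + x)) > (t + -4)) or ((-min((-9), (-z))) > (4 * z))) -> true; x = -24; (not ((max(t, t) * max(5, y)) >= max(9, x))) -> true; x = 9; return 8
0 against 8: the behavior changed.
verdict: not equivalent; witness: x=1, y=-1, z=-4


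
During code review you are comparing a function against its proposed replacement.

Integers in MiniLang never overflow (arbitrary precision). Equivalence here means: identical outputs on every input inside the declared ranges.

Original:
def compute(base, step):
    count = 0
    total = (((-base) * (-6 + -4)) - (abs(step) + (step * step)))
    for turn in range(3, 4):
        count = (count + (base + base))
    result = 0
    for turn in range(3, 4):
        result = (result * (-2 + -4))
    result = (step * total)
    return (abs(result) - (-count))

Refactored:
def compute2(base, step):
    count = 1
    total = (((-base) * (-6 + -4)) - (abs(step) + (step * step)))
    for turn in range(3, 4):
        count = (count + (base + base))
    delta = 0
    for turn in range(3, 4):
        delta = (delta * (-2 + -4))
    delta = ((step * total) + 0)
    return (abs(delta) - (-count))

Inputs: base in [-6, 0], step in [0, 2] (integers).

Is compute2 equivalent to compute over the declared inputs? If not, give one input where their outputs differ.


These are not equivalent — on base=-6, step=0 the outputs split (-12 vs -11).
compute: count=0, then total=-60, then (turn=3), then count=-12, then result=0, then (turn=3), then result=0, then result=0, then returns -12
compute2: count=1, then total=-60, then (turn=3), then count=-11, then delta=0, then (turn=3), then delta=0, then delta=0, then returns -11
verdict: not equivalent; witness: base=-6, step=0


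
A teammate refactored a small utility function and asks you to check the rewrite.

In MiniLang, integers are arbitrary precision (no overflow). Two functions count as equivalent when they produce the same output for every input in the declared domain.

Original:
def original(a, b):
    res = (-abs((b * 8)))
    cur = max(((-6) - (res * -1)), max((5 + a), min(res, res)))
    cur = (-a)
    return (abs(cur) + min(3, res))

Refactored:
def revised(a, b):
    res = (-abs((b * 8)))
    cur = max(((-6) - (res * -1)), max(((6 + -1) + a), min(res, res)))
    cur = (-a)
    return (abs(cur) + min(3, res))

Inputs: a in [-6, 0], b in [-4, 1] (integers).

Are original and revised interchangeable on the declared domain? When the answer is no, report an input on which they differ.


This is a faithful refactor — constant usage differs; arithmetic usage differs, but the computed results match everywhere.
Tracing a=-2, b=0: original: res=0, then cur=3, then cur=2, then returns 2 | revised: res=0, then cur=3, then cur=2, then returns 2 — matching result 2.
Across all 42 domain points the two functions coincide.
verdict: equivalent


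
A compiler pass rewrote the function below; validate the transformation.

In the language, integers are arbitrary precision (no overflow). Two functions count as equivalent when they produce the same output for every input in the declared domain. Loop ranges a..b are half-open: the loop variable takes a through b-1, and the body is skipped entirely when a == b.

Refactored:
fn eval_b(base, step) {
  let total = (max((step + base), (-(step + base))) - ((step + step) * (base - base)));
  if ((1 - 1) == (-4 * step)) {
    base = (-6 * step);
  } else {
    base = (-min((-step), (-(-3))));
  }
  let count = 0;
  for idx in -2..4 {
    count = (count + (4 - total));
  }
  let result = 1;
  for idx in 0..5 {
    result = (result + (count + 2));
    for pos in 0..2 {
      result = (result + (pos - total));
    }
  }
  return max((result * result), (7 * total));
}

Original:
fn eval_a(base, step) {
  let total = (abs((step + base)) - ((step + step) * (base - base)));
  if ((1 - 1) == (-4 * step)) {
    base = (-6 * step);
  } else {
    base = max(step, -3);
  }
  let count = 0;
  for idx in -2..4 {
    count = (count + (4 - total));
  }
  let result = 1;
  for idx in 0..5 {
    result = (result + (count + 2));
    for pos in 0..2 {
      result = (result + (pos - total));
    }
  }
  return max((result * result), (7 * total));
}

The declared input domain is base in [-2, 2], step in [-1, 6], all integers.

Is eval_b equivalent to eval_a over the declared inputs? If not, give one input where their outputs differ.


The two versions differ — the changes include min/max/abs usage differs; arithmetic usage differs.
Tracing base=-2, step=1: eval_a: total becomes 1; next ((1 - 1) == (-4 * step)) evaluates to false; next base becomes 1; next count becomes 0; next at idx=-2:; next count becomes 3; next at idx=-1:; next count becomes 6; next at idx=0:; next count becomes 9; next at idx=1:; next count becomes 12; next at idx=2:; next count becomes 15; next at idx=3:; next count becomes 18; next result becomes 1; next at idx=0:; next result becomes 21; next at pos=0:; next result becomes 20; next at pos=1:; next result becomes 20; next at idx=1:; next result becomes 40; next at pos=0:; next result becomes 39; next at pos=1:; next result becomes 39; next at idx=2:; next result becomes 59; next at pos=0:; next result becomes 58; next at pos=1:; next result becomes 58; next at idx=3:; next result becomes 78; next at pos=0:; next result becomes 77; next at pos=1:; next result becomes 77; next at idx=4:; next result becomes 97; next at pos=0:; next result becomes 96; next at pos=1:; next result becomes 96; next final value 9216 | eval_b: total becomes 1; next ((1 - 1) == (-4 * step)) evaluates to false; next base becomes 1; next count becomes 0; next at idx=-2:; next count becomes 3; next at idx=-1:; next count becomes 6; next at idx=0:; next count becomes 9; next at idx=1:; next count becomes 12; next at idx=2:; next count becomes 15; next at idx=3:; next count becomes 18; next result becomes 1; next at idx=0:; next result becomes 21; next at pos=0:; next result becomes 20; next at pos=1:; next result becomes 20; next at idx=1:; next result becomes 40; next at pos=0:; next result becomes 39; next at pos=1:; next result becomes 39; next at idx=2:; next result becomes 59; next at pos=0:; next result becomes 58; next at pos=1:; next result becomes 58; next at idx=3:; next result becomes 78; next at pos=0:; next result becomes 77; next at pos=1:; next result becomes 77; next at idx=4:; next result becomes 97; next at pos=0:; next result becomes 96; next at pos=1:; next result becomes 96; next final value 9216 — matching result 9216.
Sweeping the whole domain (40 inputs) finds no disagreement.
verdict: equivalent


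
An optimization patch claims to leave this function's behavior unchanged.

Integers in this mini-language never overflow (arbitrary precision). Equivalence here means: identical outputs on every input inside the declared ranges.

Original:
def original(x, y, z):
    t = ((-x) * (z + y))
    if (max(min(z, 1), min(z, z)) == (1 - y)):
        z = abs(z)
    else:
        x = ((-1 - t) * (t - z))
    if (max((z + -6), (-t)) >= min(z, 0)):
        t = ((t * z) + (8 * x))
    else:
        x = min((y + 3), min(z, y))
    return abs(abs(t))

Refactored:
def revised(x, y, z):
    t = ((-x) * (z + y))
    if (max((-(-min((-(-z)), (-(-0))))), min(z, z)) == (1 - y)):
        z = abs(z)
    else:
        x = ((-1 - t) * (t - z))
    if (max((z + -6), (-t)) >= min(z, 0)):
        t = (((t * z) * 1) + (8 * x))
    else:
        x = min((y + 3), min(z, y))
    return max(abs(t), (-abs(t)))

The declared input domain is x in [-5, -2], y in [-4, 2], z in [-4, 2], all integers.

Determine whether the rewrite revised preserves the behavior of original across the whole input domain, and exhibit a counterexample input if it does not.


Equivalent. The suspicious edit (`1` became `0`) never changes the result for any input inside the declared domain.
Across all 196 domain points the two functions coincide.
As a probe, take x=-3, y=-4, z=1: original runs t := -9 | (max(min(z, 1), min(z, z)) == (1 - y)): false | x := -80 | (max((z + -6), (-t)) >= min(z, 0)): true | t := -649 | result 649; revised runs t := -9 | (max((-(-min((-(-z)), (-(-0))))), min(z, z)) == (1 - y)): false | x := -80 | (max((z + -6), (-t)) >= min(z, 0)): true | t := -649 | result 649; both end at 649.
verdict: equivalent


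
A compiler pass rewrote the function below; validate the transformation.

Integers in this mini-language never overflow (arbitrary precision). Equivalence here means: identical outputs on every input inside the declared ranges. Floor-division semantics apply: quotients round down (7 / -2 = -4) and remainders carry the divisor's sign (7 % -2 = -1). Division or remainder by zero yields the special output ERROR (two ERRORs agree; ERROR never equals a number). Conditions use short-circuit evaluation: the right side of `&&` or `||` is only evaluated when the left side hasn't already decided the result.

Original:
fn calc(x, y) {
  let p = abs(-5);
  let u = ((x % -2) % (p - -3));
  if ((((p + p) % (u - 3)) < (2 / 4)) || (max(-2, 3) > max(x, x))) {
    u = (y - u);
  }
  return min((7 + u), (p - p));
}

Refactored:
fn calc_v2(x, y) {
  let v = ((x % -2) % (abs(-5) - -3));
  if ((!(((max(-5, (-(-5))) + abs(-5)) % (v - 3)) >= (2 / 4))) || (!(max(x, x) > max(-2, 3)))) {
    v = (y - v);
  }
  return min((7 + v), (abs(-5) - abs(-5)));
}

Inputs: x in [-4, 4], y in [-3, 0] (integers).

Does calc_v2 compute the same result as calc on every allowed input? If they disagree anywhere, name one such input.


Run the pair on x=3, y=-3.
calc: p=5, then u=7, then ((((p + p) % (u - 3)) < (2 / 4)) || (max(-2, 3) > max(x, x))) is false, then returns 0
calc_v2: v=7, then ((!(((max(-5, (-(-5))) + abs(-5)) % (v - 3)) >= (2 / 4))) || (!(max(x, x) > max(-2, 3)))) is true, then v=-10, then returns -3
0 vs -3 — the two versions disagree here.
verdict: not equivalent; witness: x=3, y=-3


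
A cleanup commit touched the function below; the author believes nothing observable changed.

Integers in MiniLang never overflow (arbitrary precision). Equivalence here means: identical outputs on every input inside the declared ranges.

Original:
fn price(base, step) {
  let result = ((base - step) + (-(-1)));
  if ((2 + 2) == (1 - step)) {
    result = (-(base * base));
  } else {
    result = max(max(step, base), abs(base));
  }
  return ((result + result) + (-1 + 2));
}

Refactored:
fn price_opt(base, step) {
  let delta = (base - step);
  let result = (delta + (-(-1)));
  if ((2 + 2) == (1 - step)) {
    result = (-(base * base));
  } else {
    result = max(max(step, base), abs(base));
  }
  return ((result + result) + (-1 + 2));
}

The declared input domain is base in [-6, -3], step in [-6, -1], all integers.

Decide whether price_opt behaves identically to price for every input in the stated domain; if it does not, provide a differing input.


Equivalent — the differences include local variable names differ, and statement counts differ, yet no declared input distinguishes the two.
As a probe, take base=-3, step=-3: price runs result = 1; ((2 + 2) == (1 - step)) -> true; result = -9; return -17; price_opt runs delta = 0; result = 1; ((2 + 2) == (1 - step)) -> true; result = -9; return -17; both end at -17.
Every one of the 24 inputs gives matching results.
verdict: equivalent


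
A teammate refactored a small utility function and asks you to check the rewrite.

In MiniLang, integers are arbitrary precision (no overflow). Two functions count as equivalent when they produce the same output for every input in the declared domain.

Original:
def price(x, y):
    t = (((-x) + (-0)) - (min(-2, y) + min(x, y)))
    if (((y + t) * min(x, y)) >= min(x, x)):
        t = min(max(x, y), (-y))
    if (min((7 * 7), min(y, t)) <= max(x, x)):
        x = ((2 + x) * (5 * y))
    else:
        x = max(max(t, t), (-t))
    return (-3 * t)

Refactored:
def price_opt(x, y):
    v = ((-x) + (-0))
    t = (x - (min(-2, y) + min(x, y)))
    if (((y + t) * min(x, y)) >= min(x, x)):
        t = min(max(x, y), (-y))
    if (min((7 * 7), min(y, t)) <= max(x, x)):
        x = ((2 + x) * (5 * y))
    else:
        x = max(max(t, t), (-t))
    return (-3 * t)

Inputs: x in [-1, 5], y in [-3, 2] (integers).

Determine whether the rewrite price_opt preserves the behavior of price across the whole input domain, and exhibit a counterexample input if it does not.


x=-1, y=-3 yields -21 from price but -15 from price_opt.
verdict: not equivalent; witness: x=-1, y=-3


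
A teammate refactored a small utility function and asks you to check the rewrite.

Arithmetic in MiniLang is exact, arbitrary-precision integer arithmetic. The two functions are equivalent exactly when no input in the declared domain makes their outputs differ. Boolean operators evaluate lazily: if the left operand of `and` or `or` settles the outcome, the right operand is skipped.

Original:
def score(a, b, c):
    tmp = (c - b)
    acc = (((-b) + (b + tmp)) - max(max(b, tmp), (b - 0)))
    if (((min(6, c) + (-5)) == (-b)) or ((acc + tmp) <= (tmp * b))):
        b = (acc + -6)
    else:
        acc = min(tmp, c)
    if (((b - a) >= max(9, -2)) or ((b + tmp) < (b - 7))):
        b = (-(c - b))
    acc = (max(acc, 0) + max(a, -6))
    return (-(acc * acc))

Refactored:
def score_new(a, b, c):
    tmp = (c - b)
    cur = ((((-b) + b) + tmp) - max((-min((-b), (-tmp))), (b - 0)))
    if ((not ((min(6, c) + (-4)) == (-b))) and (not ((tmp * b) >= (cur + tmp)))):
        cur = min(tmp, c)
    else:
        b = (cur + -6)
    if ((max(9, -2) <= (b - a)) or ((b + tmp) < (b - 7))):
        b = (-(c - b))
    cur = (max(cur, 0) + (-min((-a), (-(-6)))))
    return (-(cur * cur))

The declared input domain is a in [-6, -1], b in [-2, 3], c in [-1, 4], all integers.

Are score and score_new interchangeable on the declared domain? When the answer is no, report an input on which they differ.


Take a=-6, b=0, c=4.
score: tmp = 4; acc = 0; (((min(6, c) + (-5)) == (-b)) or ((acc + tmp) <= (tmp * b))) -> false; acc = 4; (((b - a) >= max(9, -2)) or ((b + tmp) < (b - 7))) -> false; acc = -2; return -4
score_new: tmp = 4; cur = 0; ((not ((min(6, c) + (-4)) == (-b))) and (not ((tmp * b) >= (cur + tmp)))) -> false; b = -6; ((max(9, -2) <= (b - a)) or ((b + tmp) < (b - 7))) -> false; cur = -6; return -36
-4 against -36: the behavior changed.
verdict: not equivalent; witness: a=-6, b=0, c=4


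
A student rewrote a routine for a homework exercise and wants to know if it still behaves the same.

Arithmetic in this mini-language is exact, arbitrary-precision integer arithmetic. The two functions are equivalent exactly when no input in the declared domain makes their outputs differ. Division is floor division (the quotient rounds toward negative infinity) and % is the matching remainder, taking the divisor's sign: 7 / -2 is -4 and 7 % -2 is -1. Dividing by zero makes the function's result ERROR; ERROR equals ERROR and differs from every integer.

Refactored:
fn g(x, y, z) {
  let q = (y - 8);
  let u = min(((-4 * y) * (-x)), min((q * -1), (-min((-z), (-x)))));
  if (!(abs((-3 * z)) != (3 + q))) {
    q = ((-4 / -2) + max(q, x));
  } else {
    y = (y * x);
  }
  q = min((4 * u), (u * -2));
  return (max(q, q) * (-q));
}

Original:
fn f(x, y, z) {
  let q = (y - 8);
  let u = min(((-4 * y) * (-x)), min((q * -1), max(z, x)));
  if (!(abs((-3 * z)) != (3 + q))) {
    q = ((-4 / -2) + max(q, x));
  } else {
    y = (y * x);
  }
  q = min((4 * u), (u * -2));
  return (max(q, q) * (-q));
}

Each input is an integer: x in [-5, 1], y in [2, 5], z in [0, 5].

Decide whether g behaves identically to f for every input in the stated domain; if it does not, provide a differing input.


This is a faithful refactor — min/max/abs usage differs, but the computed results match everywhere.
Tracing x=-2, y=5, z=1: f: q := -3 | u := -40 | (!(abs((-3 * z)) != (3 + q))): false | y := -10 | q := -160 | result -25600 | g: q := -3 | u := -40 | (!(abs((-3 * z)) != (3 + q))): false | y := -10 | q := -160 | result -25600 — matching result -25600.
Across all 168 domain points the two functions coincide.
verdict: equivalent


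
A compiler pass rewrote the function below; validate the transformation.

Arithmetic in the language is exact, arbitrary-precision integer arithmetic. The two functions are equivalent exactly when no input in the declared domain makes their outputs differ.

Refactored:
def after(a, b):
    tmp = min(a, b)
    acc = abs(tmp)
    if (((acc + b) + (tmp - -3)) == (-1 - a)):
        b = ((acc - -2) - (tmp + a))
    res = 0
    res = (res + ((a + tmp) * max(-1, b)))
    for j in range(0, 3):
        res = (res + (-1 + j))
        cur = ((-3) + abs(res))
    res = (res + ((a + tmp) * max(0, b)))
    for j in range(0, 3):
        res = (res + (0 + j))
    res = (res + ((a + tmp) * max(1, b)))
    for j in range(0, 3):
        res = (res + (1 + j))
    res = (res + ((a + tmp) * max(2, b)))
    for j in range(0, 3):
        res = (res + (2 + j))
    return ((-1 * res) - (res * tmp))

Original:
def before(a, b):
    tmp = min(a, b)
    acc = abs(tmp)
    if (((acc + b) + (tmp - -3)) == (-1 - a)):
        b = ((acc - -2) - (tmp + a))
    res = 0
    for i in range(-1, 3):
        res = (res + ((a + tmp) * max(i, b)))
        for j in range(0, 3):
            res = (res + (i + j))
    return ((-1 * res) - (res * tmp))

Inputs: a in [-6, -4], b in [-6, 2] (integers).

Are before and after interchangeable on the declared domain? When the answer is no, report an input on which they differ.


Beyond behavior-preserving changes, the revision adds an assignment to `cur` whose value nothing reads; all 27 inputs agree.
verdict: equivalent


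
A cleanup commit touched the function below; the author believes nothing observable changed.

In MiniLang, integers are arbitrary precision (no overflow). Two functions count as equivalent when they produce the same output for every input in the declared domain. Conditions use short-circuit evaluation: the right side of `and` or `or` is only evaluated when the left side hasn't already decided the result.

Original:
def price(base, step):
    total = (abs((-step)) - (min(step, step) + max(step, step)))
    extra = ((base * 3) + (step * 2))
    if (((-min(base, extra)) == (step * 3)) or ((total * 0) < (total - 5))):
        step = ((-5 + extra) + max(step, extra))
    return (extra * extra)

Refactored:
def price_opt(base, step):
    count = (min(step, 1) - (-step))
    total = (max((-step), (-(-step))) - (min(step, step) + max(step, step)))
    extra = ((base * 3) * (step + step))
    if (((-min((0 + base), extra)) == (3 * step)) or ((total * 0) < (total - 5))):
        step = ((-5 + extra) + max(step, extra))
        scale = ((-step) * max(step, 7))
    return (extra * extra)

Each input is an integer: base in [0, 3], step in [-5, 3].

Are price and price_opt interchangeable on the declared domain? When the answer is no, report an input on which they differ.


Try base=0, step=-5.
price: total=15, then extra=-10, then (((-min(base, extra)) == (step * 3)) or ((total * 0) < (total - 5))) is true, then step=-20, then returns 100
price_opt: count=-10, then total=15, then extra=0, then (((-min((0 + base), extra)) == (3 * step)) or ((total * 0) < (total - 5))) is true, then step=-5, then scale=35, then returns 0
100 against 0: the behavior changed.
verdict: not equivalent; witness: base=0, step=-5


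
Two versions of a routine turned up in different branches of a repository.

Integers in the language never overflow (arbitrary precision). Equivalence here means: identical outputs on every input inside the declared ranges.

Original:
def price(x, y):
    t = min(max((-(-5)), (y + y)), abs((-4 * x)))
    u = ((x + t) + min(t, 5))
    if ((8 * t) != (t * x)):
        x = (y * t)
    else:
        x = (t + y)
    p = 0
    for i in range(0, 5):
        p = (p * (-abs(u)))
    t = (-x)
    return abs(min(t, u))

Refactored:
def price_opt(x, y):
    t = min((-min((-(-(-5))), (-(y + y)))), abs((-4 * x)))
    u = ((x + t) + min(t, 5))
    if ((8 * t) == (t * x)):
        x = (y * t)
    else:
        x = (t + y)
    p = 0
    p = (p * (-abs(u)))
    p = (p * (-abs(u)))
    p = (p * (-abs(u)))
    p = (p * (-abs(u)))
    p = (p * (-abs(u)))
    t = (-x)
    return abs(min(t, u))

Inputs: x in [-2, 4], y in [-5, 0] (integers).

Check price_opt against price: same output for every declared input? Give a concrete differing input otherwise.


There is a counterexample at x=-2, y=-5: 8 on one side, 0 on the other.
price: t := 5 | u := 8 | ((8 * t) != (t * x)): true | x := -25 | p := 0 | iter i=0: | p := 0 | iter i=1: | p := 0 | iter i=2: | p := 0 | iter i=3: | p := 0 | iter i=4: | p := 0 | t := 25 | result 8
price_opt: t := 5 | u := 8 | ((8 * t) == (t * x)): false | x := 0 | p := 0 | p := 0 | p := 0 | p := 0 | p := 0 | p := 0 | t := 0 | result 0
verdict: not equivalent; witness: x=-2, y=-5


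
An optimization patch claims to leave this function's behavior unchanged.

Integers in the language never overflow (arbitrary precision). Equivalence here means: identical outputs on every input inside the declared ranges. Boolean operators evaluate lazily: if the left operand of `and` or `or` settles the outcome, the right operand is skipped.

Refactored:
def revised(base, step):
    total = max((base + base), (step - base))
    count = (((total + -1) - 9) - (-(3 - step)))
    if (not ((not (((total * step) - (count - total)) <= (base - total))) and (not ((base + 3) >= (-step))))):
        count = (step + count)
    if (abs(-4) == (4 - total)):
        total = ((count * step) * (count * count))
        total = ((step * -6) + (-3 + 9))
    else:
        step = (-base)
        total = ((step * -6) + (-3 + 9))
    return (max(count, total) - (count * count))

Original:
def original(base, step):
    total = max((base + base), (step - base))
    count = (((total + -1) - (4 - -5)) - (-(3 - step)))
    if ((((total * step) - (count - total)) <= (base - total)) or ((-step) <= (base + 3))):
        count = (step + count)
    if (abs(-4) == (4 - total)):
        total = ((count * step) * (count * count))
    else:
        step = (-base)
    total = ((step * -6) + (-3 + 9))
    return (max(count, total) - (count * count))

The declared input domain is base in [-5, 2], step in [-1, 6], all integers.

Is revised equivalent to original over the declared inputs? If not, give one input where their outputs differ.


Behavior is preserved: although boolean connective usage differs, and arithmetic usage differs, and comparison usage differs, and statement counts differ, and constant usage differs, the outputs never diverge.
As a probe, take base=-1, step=-1: original runs total = 0; count = -6; ((((total * step) - (count - total)) <= (base - total)) or ((-step) <= (base + 3))) -> true; count = -7; (abs(-4) == (4 - total)) -> true; total = 343; total = 12; return -37; revised runs total = 0; count = -6; (not ((not (((total * step) - (count - total)) <= (base - total))) and (not ((base + 3) >= (-step))))) -> true; count = -7; (abs(-4) == (4 - total)) -> true; total = 343; total = 12; return -37; both end at -37.
Across all 64 domain points the two functions coincide.
verdict: equivalent


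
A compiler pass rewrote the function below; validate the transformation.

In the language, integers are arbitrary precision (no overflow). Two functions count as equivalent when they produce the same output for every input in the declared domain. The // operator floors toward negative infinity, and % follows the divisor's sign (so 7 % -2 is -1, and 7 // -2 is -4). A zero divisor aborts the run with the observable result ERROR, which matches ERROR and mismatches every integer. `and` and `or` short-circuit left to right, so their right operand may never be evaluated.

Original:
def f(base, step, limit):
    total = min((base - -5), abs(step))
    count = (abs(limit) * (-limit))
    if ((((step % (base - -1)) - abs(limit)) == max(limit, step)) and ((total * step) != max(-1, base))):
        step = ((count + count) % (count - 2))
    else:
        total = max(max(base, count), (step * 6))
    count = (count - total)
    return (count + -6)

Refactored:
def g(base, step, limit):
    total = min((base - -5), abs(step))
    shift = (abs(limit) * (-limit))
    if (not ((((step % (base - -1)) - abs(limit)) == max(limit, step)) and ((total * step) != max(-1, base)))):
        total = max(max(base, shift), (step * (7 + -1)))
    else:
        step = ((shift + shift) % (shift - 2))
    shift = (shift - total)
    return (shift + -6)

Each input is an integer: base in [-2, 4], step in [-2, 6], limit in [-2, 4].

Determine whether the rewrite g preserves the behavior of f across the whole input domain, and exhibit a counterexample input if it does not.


This is a faithful refactor — arithmetic usage differs; and local variable names differ; and constant usage differs; and boolean connective usage differs, but the computed results match everywhere.
As a probe, take base=-2, step=5, limit=4: f runs total = 3; count = -16; ((((step % (base - -1)) - abs(limit)) == max(limit, step)) and ((total * step) != max(-1, base))) -> false; total = 30; count = -46; return -52; g runs total = 3; shift = -16; (not ((((step % (base - -1)) - abs(limit)) == max(limit, step)) and ((total * step) != max(-1, base)))) -> true; total = 30; shift = -46; return -52; both end at -52.
Checked all 441 inputs in the declared domain: the outputs agree on every one.
verdict: equivalent


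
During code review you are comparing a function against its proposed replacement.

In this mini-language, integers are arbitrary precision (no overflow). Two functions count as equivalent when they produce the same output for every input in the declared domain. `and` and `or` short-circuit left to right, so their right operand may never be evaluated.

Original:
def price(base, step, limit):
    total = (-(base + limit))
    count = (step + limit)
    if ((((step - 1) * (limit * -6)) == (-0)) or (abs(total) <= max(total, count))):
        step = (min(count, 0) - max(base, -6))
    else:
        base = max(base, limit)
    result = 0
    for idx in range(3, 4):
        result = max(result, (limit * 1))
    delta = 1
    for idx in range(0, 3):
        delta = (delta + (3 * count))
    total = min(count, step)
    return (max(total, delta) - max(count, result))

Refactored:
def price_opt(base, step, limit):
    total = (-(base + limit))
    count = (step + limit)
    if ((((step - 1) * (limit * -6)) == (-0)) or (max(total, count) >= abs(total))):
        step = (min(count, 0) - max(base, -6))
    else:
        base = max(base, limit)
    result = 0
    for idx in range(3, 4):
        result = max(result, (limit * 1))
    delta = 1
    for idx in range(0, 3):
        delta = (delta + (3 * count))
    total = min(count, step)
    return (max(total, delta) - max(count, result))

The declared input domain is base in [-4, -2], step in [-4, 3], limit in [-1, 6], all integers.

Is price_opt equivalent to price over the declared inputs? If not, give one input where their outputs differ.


Side by side, the visible changes include: comparison usage differs.
Spot check at base=-2, step=2, limit=5 — price: total = -3; count = 7; ((((step - 1) * (limit * -6)) == (-0)) or (abs(total) <= max(total, count))) -> true; step = 2; result = 0; [idx=3]; result = 5; delta = 1; [idx=0]; delta = 22; [idx=1]; delta = 43; [idx=2]; delta = 64; total = 2; return 57. price_opt: total = -3; count = 7; ((((step - 1) * (limit * -6)) == (-0)) or (max(total, count) >= abs(total))) -> true; step = 2; result = 0; [idx=3]; result = 5; delta = 1; [idx=0]; delta = 22; [idx=1]; delta = 43; [idx=2]; delta = 64; total = 2; return 57. Both give 57.
Every one of the 192 inputs gives matching results.
verdict: equivalent
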